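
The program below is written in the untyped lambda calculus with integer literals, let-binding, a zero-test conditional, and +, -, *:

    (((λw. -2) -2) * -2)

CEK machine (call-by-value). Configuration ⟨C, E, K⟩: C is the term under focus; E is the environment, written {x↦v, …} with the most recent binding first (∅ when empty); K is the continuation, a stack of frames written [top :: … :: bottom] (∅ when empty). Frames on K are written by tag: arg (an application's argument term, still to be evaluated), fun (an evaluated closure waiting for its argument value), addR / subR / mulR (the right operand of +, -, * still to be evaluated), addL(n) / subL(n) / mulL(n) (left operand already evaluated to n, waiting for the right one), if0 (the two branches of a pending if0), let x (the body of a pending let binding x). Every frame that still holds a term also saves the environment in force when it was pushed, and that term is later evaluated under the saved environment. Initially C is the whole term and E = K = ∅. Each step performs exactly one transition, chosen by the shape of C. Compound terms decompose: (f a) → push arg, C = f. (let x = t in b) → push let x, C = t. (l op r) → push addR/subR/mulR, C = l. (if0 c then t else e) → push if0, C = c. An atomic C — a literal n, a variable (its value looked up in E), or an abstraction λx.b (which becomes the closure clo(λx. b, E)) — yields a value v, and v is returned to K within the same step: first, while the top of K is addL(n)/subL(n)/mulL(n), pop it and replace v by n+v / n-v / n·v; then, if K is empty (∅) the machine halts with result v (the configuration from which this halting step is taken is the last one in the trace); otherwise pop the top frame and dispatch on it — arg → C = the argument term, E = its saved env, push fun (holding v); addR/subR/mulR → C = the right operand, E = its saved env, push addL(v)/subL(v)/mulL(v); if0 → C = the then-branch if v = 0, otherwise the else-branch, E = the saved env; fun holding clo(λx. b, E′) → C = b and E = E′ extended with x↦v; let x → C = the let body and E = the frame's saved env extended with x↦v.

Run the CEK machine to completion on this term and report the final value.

Answer: 4

Machine steps:
[0] ⟨C=(((λw. -2) -2) * -2); E=∅; K=∅⟩
[1] ⟨C=((λw. -2) -2); E=∅; K=[mulR]⟩
[2] ⟨C=(λw. -2); E=∅; K=[arg :: mulR]⟩
[3] ⟨C=-2; E=∅; K=[fun :: mulR]⟩
[4] ⟨C=-2; E={w↦-2}; K=[mulR]⟩
[5] ⟨C=-2; E=∅; K=[mulL(-2)]⟩
→ final value 4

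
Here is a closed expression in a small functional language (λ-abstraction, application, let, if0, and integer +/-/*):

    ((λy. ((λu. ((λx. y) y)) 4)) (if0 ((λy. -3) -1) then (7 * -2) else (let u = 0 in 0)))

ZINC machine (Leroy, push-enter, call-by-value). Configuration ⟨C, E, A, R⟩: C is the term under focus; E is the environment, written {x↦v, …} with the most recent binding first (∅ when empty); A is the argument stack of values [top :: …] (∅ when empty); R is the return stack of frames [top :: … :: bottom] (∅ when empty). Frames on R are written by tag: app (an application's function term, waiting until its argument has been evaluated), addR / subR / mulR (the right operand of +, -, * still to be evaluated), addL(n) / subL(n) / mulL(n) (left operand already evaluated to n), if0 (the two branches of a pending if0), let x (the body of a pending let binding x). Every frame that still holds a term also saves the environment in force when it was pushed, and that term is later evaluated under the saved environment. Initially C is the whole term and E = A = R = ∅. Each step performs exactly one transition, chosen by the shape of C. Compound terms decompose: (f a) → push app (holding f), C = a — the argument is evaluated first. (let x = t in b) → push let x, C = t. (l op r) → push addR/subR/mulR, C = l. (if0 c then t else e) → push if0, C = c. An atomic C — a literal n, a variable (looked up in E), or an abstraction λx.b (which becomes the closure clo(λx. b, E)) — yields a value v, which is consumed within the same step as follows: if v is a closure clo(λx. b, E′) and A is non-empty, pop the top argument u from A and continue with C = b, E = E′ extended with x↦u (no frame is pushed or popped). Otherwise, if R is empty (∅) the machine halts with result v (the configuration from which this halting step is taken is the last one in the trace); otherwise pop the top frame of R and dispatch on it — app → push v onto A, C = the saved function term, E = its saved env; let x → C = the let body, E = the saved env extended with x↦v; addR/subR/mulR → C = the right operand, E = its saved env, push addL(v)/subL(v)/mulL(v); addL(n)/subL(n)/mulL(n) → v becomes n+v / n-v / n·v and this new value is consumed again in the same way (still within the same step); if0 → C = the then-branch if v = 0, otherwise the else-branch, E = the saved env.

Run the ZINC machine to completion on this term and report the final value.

Answer: 0

Derivation:
t=0: ⟨C=((λy. ((λu. ((λx. y) y)) 4)) (if0 ((λy. -3) -1) then (7 * -2) else (let u = 0 in 0))); E=∅; A=∅; R=∅⟩
t=1: ⟨C=(if0 ((λy. -3) -1) then (7 * -2) else (let u = 0 in 0)); E=∅; A=∅; R=[app]⟩
t=2: ⟨C=((λy. -3) -1); E=∅; A=∅; R=[if0 :: app]⟩
t=3: ⟨C=-1; E=∅; A=∅; R=[app :: if0 :: app]⟩
t=4: ⟨C=(λy. -3); E=∅; A=[-1]; R=[if0 :: app]⟩
t=5: ⟨C=-3; E={y↦-1}; A=∅; R=[if0 :: app]⟩
t=6: ⟨C=(let u = 0 in 0); E=∅; A=∅; R=[app]⟩
t=7: ⟨C=0; E=∅; A=∅; R=[let u :: app]⟩
t=8: ⟨C=0; E={u↦0}; A=∅; R=[app]⟩
t=9: ⟨C=(λy. ((λu. ((λx. y) y)) 4)); E=∅; A=[0]; R=∅⟩
t=10: ⟨C=((λu. ((λx. y) y)) 4); E={y↦0}; A=∅; R=∅⟩
t=11: ⟨C=4; E={y↦0}; A=∅; R=[app]⟩
t=12: ⟨C=(λu. ((λx. y) y)); E={y↦0}; A=[4]; R=∅⟩
t=13: ⟨C=((λx. y) y); E={u↦4, y↦0}; A=∅; R=∅⟩
t=14: ⟨C=y; E={u↦4, y↦0}; A=∅; R=[app]⟩
t=15: ⟨C=(λx. y); E={u↦4, y↦0}; A=[0]; R=∅⟩
t=16: ⟨C=y; E={x↦0, u↦4, y↦0}; A=∅; R=∅⟩
→ final value 0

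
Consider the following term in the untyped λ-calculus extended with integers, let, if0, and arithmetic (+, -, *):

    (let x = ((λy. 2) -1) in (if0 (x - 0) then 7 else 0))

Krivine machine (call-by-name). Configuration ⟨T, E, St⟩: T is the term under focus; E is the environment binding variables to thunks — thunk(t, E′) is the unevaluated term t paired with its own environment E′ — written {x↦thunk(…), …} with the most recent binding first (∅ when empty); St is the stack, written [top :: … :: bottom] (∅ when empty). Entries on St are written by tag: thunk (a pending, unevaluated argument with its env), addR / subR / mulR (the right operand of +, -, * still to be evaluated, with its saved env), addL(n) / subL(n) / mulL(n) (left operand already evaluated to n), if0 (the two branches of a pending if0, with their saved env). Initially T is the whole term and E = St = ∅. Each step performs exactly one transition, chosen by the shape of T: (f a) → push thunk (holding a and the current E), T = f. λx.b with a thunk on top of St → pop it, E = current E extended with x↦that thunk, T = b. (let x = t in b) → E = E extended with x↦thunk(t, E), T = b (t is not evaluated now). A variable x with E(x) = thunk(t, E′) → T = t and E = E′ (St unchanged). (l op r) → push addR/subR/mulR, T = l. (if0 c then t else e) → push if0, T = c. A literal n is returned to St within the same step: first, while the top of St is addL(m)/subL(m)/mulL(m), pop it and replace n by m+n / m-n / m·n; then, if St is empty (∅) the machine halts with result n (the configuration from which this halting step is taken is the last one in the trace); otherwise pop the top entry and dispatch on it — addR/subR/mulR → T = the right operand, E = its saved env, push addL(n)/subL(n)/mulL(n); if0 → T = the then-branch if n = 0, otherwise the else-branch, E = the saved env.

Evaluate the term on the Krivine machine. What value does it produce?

Answer: 0

Execution trace:
t=0: [T=(let x = ((λy. 2) -1) in (if0 (x - 0) then 7 else 0)) | E=∅ | St=∅]
t=1: [T=(if0 (x - 0) then 7 else 0) | E={x↦thunk(((λy. 2) -1), ∅)} | St=∅]
t=2: [T=(x - 0) | E={x↦thunk(((λy. 2) -1), ∅)} | St=[if0]]
t=3: [T=x | E={x↦thunk(((λy. 2) -1), ∅)} | St=[subR :: if0]]
t=4: [T=((λy. 2) -1) | E=∅ | St=[subR :: if0]]
t=5: [T=(λy. 2) | E=∅ | St=[thunk :: subR :: if0]]
t=6: [T=2 | E={y↦thunk(-1, ∅)} | St=[subR :: if0]]
t=7: [T=0 | E={x↦thunk(((λy. 2) -1), ∅)} | St=[subL(2) :: if0]]
t=8: [T=0 | E={x↦thunk(((λy. 2) -1), ∅)} | St=∅]
→ final value 0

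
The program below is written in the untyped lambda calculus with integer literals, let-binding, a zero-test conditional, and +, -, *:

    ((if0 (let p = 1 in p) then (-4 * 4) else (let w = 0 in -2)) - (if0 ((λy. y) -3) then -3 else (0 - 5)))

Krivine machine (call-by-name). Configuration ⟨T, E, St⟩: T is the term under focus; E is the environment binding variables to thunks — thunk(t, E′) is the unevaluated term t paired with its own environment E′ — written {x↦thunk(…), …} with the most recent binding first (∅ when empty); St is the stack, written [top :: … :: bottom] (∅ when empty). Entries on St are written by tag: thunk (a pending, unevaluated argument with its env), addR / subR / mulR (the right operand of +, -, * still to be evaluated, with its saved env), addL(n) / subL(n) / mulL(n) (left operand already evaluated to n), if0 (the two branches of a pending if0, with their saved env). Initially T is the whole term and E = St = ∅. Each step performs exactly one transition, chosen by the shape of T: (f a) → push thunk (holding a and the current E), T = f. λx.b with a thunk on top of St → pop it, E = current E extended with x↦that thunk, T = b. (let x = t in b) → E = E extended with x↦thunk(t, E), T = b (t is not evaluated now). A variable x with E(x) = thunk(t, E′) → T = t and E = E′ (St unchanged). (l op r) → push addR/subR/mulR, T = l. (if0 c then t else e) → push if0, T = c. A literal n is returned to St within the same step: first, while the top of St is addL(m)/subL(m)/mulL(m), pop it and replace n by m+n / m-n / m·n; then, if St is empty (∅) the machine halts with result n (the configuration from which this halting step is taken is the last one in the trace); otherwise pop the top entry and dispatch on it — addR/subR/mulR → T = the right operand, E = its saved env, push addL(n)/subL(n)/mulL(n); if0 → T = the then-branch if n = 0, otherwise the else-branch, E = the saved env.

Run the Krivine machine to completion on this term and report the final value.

Answer: 3

Derivation:
step 0: [T=((if0 (let p = 1 in p) then (-4 * 4) else (let w = 0 in -2)) - (if0 ((λy. y) -3) then -3 else (0 - 5))) | E=∅ | St=∅]
step 1: [T=(if0 (let p = 1 in p) then (-4 * 4) else (let w = 0 in -2)) | E=∅ | St=[subR]]
step 2: [T=(let p = 1 in p) | E=∅ | St=[if0 :: subR]]
step 3: [T=p | E={p↦thunk(1, ∅)} | St=[if0 :: subR]]
step 4: [T=1 | E=∅ | St=[if0 :: subR]]
step 5: [T=(let w = 0 in -2) | E=∅ | St=[subR]]
step 6: [T=-2 | E={w↦thunk(0, ∅)} | St=[subR]]
step 7: [T=(if0 ((λy. y) -3) then -3 else (0 - 5)) | E=∅ | St=[subL(-2)]]
step 8: [T=((λy. y) -3) | E=∅ | St=[if0 :: subL(-2)]]
step 9: [T=(λy. y) | E=∅ | St=[thunk :: if0 :: subL(-2)]]
step 10: [T=y | E={y↦thunk(-3, ∅)} | St=[if0 :: subL(-2)]]
step 11: [T=-3 | E=∅ | St=[if0 :: subL(-2)]]
step 12: [T=(0 - 5) | E=∅ | St=[subL(-2)]]
step 13: [T=0 | E=∅ | St=[subR :: subL(-2)]]
step 14: [T=5 | E=∅ | St=[subL(0) :: subL(-2)]]
→ final value 3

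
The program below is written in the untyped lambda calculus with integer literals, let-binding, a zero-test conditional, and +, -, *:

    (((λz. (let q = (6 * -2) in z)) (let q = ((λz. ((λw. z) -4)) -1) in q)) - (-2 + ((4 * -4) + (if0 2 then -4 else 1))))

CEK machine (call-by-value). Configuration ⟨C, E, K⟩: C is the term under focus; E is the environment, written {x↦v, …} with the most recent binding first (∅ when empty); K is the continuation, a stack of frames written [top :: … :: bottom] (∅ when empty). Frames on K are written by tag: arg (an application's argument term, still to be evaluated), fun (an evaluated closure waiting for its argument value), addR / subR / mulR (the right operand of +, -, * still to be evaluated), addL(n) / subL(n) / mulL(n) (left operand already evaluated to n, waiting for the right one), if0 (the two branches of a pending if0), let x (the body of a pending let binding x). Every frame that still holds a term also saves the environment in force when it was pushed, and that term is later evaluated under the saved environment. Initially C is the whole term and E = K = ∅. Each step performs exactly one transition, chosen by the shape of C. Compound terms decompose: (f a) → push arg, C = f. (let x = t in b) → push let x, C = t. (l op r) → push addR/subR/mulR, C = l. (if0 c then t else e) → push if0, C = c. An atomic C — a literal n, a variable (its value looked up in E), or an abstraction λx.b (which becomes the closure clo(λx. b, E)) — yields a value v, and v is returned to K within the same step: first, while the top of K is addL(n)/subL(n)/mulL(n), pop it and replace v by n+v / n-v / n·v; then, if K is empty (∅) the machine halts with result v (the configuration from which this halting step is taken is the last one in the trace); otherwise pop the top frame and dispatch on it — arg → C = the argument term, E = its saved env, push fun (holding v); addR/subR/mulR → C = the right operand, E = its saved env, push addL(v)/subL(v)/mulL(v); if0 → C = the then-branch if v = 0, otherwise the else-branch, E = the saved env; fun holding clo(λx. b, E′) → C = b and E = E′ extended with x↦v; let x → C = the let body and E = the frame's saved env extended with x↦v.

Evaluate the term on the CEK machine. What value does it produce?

step 0: ⟨C=(((λz. (let q = (6 * -2) in z)) (let q = ((λz. ((λw. z) -4)) -1) in q)) - (-2 + ((4 * -4) + (if0 2 then -4 else 1)))); E=∅; K=∅⟩
step 1: ⟨C=((λz. (let q = (6 * -2) in z)) (let q = ((λz. ((λw. z) -4)) -1) in q)); E=∅; K=[subR]⟩
step 2: ⟨C=(λz. (let q = (6 * -2) in z)); E=∅; K=[arg :: subR]⟩
step 3: ⟨C=(let q = ((λz. ((λw. z) -4)) -1) in q); E=∅; K=[fun :: subR]⟩
step 4: ⟨C=((λz. ((λw. z) -4)) -1); E=∅; K=[let q :: fun :: subR]⟩
step 5: ⟨C=(λz. ((λw. z) -4)); E=∅; K=[arg :: let q :: fun :: subR]⟩
step 6: ⟨C=-1; E=∅; K=[fun :: let q :: fun :: subR]⟩
step 7: ⟨C=((λw. z) -4); E={z↦-1}; K=[let q :: fun :: subR]⟩
step 8: ⟨C=(λw. z); E={z↦-1}; K=[arg :: let q :: fun :: subR]⟩
step 9: ⟨C=-4; E={z↦-1}; K=[fun :: let q :: fun :: subR]⟩
step 10: ⟨C=z; E={w↦-4, z↦-1}; K=[let q :: fun :: subR]⟩
step 11: ⟨C=q; E={q↦-1}; K=[fun :: subR]⟩
step 12: ⟨C=(let q = (6 * -2) in z); E={z↦-1}; K=[subR]⟩
step 13: ⟨C=(6 * -2); E={z↦-1}; K=[let q :: subR]⟩
step 14: ⟨C=6; E={z↦-1}; K=[mulR :: let q :: subR]⟩
step 15: ⟨C=-2; E={z↦-1}; K=[mulL(6) :: let q :: subR]⟩
step 16: ⟨C=z; E={q↦-12, z↦-1}; K=[subR]⟩
step 17: ⟨C=(-2 + ((4 * -4) + (if0 2 then -4 else 1))); E=∅; K=[subL(-1)]⟩
step 18: ⟨C=-2; E=∅; K=[addR :: subL(-1)]⟩
step 19: ⟨C=((4 * -4) + (if0 2 then -4 else 1)); E=∅; K=[addL(-2) :: subL(-1)]⟩
step 20: ⟨C=(4 * -4); E=∅; K=[addR :: addL(-2) :: subL(-1)]⟩
step 21: ⟨C=4; E=∅; K=[mulR :: addR :: addL(-2) :: subL(-1)]⟩
step 22: ⟨C=-4; E=∅; K=[mulL(4) :: addR :: addL(-2) :: subL(-1)]⟩
step 23: ⟨C=(if0 2 then -4 else 1); E=∅; K=[addL(-16) :: addL(-2) :: subL(-1)]⟩
step 24: ⟨C=2; E=∅; K=[if0 :: addL(-16) :: addL(-2) :: subL(-1)]⟩
step 25: ⟨C=1; E=∅; K=[addL(-16) :: addL(-2) :: subL(-1)]⟩
→ final value 16

Answer: 16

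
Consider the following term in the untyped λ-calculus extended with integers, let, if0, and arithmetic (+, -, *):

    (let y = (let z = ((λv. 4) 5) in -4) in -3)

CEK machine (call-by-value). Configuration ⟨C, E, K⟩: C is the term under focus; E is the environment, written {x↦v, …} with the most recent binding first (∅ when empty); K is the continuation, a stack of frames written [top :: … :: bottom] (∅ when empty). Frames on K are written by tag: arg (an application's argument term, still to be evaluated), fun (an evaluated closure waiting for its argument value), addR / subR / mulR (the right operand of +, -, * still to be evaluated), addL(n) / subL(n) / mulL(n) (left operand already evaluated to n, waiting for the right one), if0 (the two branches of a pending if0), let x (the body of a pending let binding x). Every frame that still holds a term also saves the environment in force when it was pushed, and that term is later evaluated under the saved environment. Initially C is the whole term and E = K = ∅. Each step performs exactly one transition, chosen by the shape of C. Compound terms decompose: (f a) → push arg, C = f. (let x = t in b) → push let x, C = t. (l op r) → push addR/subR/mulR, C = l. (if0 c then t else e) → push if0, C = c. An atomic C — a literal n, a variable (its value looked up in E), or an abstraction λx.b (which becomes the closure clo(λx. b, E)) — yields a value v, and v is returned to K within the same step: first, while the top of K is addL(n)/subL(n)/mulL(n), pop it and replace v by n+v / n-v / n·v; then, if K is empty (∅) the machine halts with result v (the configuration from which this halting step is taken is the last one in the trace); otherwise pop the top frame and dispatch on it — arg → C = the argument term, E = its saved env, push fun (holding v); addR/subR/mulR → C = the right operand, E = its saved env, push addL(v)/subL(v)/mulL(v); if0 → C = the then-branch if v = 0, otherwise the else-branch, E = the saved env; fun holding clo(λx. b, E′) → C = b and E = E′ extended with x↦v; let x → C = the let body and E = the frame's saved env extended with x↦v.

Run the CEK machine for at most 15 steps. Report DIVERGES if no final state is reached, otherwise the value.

t=0: <C=(let y = (let z = ((λv. 4) 5) in -4) in -3), E=∅, K=∅>
t=1: <C=(let z = ((λv. 4) 5) in -4), E=∅, K=[let y]>
t=2: <C=((λv. 4) 5), E=∅, K=[let z :: let y]>
t=3: <C=(λv. 4), E=∅, K=[arg :: let z :: let y]>
t=4: <C=5, E=∅, K=[fun :: let z :: let y]>
t=5: <C=4, E={v↦5}, K=[let z :: let y]>
t=6: <C=-4, E={z↦4}, K=[let y]>
t=7: <C=-3, E={y↦-4}, K=∅>
→ final value -3

Answer: -3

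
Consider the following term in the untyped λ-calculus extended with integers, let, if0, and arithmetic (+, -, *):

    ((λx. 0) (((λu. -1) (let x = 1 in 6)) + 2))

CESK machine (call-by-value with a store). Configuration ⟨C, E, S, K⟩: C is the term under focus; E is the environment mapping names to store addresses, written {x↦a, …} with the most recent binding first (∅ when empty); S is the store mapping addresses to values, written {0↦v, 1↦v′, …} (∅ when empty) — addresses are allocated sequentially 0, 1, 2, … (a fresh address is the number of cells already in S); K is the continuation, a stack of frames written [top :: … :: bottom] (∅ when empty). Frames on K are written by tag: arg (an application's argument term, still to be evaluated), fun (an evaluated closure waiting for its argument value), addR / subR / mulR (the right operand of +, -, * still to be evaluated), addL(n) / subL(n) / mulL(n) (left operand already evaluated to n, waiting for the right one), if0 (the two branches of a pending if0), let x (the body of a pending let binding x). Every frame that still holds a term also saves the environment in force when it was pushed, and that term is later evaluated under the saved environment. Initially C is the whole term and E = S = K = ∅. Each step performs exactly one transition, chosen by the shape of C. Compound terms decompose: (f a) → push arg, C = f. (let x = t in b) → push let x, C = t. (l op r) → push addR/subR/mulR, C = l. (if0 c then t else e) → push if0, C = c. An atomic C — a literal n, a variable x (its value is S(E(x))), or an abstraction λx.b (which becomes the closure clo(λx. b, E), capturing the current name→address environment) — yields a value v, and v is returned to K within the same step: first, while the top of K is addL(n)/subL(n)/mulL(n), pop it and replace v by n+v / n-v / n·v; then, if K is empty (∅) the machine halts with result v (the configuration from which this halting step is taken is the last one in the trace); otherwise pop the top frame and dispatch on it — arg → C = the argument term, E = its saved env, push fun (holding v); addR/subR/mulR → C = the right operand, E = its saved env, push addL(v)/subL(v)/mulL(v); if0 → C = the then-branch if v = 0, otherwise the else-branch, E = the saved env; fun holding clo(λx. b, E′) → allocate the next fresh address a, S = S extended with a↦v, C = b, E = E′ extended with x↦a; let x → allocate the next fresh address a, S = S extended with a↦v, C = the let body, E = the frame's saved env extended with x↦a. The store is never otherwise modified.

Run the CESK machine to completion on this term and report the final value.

step 0: ⟨C=((λx. 0) (((λu. -1) (let x = 1 in 6)) + 2)); E=∅; S=∅; K=∅⟩
step 1: ⟨C=(λx. 0); E=∅; S=∅; K=[arg]⟩
step 2: ⟨C=(((λu. -1) (let x = 1 in 6)) + 2); E=∅; S=∅; K=[fun]⟩
step 3: ⟨C=((λu. -1) (let x = 1 in 6)); E=∅; S=∅; K=[addR :: fun]⟩
step 4: ⟨C=(λu. -1); E=∅; S=∅; K=[arg :: addR :: fun]⟩
step 5: ⟨C=(let x = 1 in 6); E=∅; S=∅; K=[fun :: addR :: fun]⟩
step 6: ⟨C=1; E=∅; S=∅; K=[let x :: fun :: addR :: fun]⟩
step 7: ⟨C=6; E={x↦0}; S={0↦1}; K=[fun :: addR :: fun]⟩
step 8: ⟨C=-1; E={u↦1}; S={0↦1, 1↦6}; K=[addR :: fun]⟩
step 9: ⟨C=2; E=∅; S={0↦1, 1↦6}; K=[addL(-1) :: fun]⟩
step 10: ⟨C=0; E={x↦2}; S={0↦1, 1↦6, 2↦1}; K=∅⟩
→ final value 0

Answer: 0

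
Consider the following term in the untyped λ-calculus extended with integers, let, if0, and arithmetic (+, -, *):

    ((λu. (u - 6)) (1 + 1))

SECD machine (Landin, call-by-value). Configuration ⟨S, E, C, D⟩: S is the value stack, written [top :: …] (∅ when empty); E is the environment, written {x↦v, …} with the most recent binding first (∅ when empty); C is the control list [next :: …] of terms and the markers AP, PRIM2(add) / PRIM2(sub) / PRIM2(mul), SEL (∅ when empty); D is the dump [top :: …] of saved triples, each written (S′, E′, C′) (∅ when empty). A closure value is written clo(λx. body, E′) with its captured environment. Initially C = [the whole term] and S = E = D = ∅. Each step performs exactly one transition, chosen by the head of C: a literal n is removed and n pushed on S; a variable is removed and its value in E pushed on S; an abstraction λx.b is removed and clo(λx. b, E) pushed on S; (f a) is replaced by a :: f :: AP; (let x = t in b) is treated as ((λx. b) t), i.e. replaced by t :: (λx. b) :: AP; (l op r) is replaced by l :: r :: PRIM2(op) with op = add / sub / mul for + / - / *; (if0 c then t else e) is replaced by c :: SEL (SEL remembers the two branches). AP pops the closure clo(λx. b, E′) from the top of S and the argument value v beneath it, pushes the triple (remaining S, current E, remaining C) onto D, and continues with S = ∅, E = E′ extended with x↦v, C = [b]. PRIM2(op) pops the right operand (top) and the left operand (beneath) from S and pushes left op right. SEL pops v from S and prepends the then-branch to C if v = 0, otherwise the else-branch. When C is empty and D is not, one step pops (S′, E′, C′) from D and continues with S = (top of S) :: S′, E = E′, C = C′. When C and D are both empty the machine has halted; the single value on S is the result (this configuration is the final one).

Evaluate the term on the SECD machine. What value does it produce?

[0] <S=∅, E=∅, C=[((λu. (u - 6)) (1 + 1))], D=∅>
[1] <S=∅, E=∅, C=[(1 + 1) :: (λu. (u - 6)) :: AP], D=∅>
[2] <S=∅, E=∅, C=[1 :: 1 :: PRIM2(add) :: (λu. (u - 6)) :: AP], D=∅>
[3] <S=[1], E=∅, C=[1 :: PRIM2(add) :: (λu. (u - 6)) :: AP], D=∅>
[4] <S=[1 :: 1], E=∅, C=[PRIM2(add) :: (λu. (u - 6)) :: AP], D=∅>
[5] <S=[2], E=∅, C=[(λu. (u - 6)) :: AP], D=∅>
[6] <S=[clo(λu. (u - 6), ∅) :: 2], E=∅, C=[AP], D=∅>
[7] <S=∅, E={u↦2}, C=[(u - 6)], D=[(∅, ∅, ∅)]>
[8] <S=∅, E={u↦2}, C=[u :: 6 :: PRIM2(sub)], D=[(∅, ∅, ∅)]>
[9] <S=[2], E={u↦2}, C=[6 :: PRIM2(sub)], D=[(∅, ∅, ∅)]>
[10] <S=[6 :: 2], E={u↦2}, C=[PRIM2(sub)], D=[(∅, ∅, ∅)]>
[11] <S=[-4], E={u↦2}, C=∅, D=[(∅, ∅, ∅)]>
[12] <S=[-4], E=∅, C=∅, D=∅>
→ final value -4

Answer: -4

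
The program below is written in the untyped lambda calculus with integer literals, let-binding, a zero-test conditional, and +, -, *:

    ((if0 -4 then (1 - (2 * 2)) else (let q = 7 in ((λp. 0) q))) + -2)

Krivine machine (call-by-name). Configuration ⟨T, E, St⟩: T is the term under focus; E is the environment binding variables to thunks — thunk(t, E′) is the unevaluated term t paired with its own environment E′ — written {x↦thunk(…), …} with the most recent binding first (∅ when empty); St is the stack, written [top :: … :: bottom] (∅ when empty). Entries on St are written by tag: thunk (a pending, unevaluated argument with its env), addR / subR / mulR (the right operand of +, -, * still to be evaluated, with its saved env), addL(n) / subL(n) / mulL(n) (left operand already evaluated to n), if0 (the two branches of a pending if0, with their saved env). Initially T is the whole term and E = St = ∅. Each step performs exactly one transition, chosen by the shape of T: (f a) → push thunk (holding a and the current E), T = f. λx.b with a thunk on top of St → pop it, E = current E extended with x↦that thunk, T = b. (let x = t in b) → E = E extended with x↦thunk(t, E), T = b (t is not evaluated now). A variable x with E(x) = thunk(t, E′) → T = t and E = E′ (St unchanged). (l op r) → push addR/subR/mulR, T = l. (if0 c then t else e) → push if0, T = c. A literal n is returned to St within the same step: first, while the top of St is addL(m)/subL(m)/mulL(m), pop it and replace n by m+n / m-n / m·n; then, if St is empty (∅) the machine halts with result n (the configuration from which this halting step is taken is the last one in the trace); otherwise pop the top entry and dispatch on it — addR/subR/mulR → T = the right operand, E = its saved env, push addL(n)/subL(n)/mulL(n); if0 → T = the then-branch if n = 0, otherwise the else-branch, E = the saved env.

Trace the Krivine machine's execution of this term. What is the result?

Answer: -2

Derivation:
0. [T=((if0 -4 then (1 - (2 * 2)) else (let q = 7 in ((λp. 0) q))) + -2) | E=∅ | St=∅]
1. [T=(if0 -4 then (1 - (2 * 2)) else (let q = 7 in ((λp. 0) q))) | E=∅ | St=[addR]]
2. [T=-4 | E=∅ | St=[if0 :: addR]]
3. [T=(let q = 7 in ((λp. 0) q)) | E=∅ | St=[addR]]
4. [T=((λp. 0) q) | E={q↦thunk(7, ∅)} | St=[addR]]
5. [T=(λp. 0) | E={q↦thunk(7, ∅)} | St=[thunk :: addR]]
6. [T=0 | E={p↦thunk(q, {q↦thunk(7, ∅)}), q↦thunk(7, ∅)} | St=[addR]]
7. [T=-2 | E=∅ | St=[addL(0)]]
→ final value -2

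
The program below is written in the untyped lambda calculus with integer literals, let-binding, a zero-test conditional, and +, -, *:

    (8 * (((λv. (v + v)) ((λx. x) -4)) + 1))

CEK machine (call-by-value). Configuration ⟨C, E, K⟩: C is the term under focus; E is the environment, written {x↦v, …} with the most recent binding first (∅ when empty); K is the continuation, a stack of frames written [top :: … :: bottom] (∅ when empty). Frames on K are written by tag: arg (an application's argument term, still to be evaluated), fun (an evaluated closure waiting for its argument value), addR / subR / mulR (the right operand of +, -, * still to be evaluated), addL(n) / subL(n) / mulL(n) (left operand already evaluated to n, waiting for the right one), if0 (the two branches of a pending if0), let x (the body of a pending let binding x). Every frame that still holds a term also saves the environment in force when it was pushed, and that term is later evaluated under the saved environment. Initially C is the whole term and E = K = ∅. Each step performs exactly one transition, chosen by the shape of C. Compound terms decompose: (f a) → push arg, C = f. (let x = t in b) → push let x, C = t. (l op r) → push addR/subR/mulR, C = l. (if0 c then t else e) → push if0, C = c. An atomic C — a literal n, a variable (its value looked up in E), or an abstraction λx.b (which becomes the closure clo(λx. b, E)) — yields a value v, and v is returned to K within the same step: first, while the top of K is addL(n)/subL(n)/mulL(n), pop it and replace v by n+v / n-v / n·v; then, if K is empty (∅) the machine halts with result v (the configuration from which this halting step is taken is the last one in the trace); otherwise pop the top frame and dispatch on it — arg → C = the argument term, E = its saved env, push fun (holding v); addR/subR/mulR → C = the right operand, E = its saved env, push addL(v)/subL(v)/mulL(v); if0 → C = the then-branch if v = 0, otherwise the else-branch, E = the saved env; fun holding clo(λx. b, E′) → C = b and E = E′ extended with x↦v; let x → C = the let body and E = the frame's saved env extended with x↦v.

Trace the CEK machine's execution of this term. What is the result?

Answer: -56

Machine steps:
[0] ⟨C=(8 * (((λv. (v + v)) ((λx. x) -4)) + 1)); E=∅; K=∅⟩
[1] ⟨C=8; E=∅; K=[mulR]⟩
[2] ⟨C=(((λv. (v + v)) ((λx. x) -4)) + 1); E=∅; K=[mulL(8)]⟩
[3] ⟨C=((λv. (v + v)) ((λx. x) -4)); E=∅; K=[addR :: mulL(8)]⟩
[4] ⟨C=(λv. (v + v)); E=∅; K=[arg :: addR :: mulL(8)]⟩
[5] ⟨C=((λx. x) -4); E=∅; K=[fun :: addR :: mulL(8)]⟩
[6] ⟨C=(λx. x); E=∅; K=[arg :: fun :: addR :: mulL(8)]⟩
[7] ⟨C=-4; E=∅; K=[fun :: fun :: addR :: mulL(8)]⟩
[8] ⟨C=x; E={x↦-4}; K=[fun :: addR :: mulL(8)]⟩
[9] ⟨C=(v + v); E={v↦-4}; K=[addR :: mulL(8)]⟩
[10] ⟨C=v; E={v↦-4}; K=[addR :: addR :: mulL(8)]⟩
[11] ⟨C=v; E={v↦-4}; K=[addL(-4) :: addR :: mulL(8)]⟩
[12] ⟨C=1; E=∅; K=[addL(-8) :: mulL(8)]⟩
→ final value -56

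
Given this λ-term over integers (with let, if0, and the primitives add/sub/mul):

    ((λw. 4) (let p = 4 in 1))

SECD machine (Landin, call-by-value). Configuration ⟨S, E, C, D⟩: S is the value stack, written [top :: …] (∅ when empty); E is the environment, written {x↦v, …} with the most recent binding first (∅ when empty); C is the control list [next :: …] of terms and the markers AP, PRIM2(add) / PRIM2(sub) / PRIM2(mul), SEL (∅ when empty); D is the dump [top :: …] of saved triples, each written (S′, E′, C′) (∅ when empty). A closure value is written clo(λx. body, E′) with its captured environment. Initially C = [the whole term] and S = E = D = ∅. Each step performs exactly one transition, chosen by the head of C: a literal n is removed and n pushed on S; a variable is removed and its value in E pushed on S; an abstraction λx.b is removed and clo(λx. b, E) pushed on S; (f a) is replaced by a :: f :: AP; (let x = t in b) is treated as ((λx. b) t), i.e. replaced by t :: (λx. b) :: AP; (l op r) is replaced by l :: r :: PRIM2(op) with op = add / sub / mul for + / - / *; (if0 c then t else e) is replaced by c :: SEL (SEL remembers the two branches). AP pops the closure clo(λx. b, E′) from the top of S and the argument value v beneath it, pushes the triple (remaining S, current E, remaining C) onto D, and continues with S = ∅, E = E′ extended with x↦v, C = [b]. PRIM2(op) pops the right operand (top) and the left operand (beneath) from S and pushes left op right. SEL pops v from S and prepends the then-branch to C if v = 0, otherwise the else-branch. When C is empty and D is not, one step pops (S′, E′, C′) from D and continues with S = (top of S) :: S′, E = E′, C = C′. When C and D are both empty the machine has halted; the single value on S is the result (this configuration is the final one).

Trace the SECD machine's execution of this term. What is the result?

[0] ⟨S=∅; E=∅; C=[((λw. 4) (let p = 4 in 1))]; D=∅⟩
[1] ⟨S=∅; E=∅; C=[(let p = 4 in 1) :: (λw. 4) :: AP]; D=∅⟩
[2] ⟨S=∅; E=∅; C=[4 :: (λp. 1) :: AP :: (λw. 4) :: AP]; D=∅⟩
[3] ⟨S=[4]; E=∅; C=[(λp. 1) :: AP :: (λw. 4) :: AP]; D=∅⟩
[4] ⟨S=[clo(λp. 1, ∅) :: 4]; E=∅; C=[AP :: (λw. 4) :: AP]; D=∅⟩
[5] ⟨S=∅; E={p↦4}; C=[1]; D=[(∅, ∅, [(λw. 4) :: AP])]⟩
[6] ⟨S=[1]; E={p↦4}; C=∅; D=[(∅, ∅, [(λw. 4) :: AP])]⟩
[7] ⟨S=[1]; E=∅; C=[(λw. 4) :: AP]; D=∅⟩
[8] ⟨S=[clo(λw. 4, ∅) :: 1]; E=∅; C=[AP]; D=∅⟩
[9] ⟨S=∅; E={w↦1}; C=[4]; D=[(∅, ∅, ∅)]⟩
[10] ⟨S=[4]; E={w↦1}; C=∅; D=[(∅, ∅, ∅)]⟩
[11] ⟨S=[4]; E=∅; C=∅; D=∅⟩
→ final value 4

Answer: 4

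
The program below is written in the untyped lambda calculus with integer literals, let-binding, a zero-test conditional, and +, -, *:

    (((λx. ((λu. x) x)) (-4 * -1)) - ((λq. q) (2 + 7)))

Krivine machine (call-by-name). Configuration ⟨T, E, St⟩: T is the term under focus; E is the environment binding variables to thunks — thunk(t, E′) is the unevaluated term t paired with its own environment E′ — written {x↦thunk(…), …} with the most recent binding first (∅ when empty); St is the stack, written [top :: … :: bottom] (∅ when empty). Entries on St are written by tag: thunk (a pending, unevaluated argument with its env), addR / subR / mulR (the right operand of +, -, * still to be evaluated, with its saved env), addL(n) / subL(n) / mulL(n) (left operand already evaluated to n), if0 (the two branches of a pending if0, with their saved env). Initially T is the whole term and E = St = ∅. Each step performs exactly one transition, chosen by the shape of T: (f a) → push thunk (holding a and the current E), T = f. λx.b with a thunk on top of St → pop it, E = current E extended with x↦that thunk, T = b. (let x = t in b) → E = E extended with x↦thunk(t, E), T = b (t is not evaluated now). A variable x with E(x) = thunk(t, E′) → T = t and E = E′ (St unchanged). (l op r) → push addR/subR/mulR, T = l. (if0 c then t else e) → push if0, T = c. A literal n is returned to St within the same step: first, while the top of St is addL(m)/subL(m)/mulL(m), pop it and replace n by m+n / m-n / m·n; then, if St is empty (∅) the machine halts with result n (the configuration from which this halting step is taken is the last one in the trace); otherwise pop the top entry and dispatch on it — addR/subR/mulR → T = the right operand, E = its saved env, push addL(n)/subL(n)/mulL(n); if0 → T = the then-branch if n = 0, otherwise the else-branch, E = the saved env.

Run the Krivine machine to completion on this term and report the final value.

step 0: [T=(((λx. ((λu. x) x)) (-4 * -1)) - ((λq. q) (2 + 7))) | E=∅ | St=∅]
step 1: [T=((λx. ((λu. x) x)) (-4 * -1)) | E=∅ | St=[subR]]
step 2: [T=(λx. ((λu. x) x)) | E=∅ | St=[thunk :: subR]]
step 3: [T=((λu. x) x) | E={x↦thunk((-4 * -1), ∅)} | St=[subR]]
step 4: [T=(λu. x) | E={x↦thunk((-4 * -1), ∅)} | St=[thunk :: subR]]
step 5: [T=x | E={u↦thunk(x, {x↦thunk((-4 * -1), ∅)}), x↦thunk((-4 * -1), ∅)} | St=[subR]]
step 6: [T=(-4 * -1) | E=∅ | St=[subR]]
step 7: [T=-4 | E=∅ | St=[mulR :: subR]]
step 8: [T=-1 | E=∅ | St=[mulL(-4) :: subR]]
step 9: [T=((λq. q) (2 + 7)) | E=∅ | St=[subL(4)]]
step 10: [T=(λq. q) | E=∅ | St=[thunk :: subL(4)]]
step 11: [T=q | E={q↦thunk((2 + 7), ∅)} | St=[subL(4)]]
step 12: [T=(2 + 7) | E=∅ | St=[subL(4)]]
step 13: [T=2 | E=∅ | St=[addR :: subL(4)]]
step 14: [T=7 | E=∅ | St=[addL(2) :: subL(4)]]
→ final value -5

Answer: -5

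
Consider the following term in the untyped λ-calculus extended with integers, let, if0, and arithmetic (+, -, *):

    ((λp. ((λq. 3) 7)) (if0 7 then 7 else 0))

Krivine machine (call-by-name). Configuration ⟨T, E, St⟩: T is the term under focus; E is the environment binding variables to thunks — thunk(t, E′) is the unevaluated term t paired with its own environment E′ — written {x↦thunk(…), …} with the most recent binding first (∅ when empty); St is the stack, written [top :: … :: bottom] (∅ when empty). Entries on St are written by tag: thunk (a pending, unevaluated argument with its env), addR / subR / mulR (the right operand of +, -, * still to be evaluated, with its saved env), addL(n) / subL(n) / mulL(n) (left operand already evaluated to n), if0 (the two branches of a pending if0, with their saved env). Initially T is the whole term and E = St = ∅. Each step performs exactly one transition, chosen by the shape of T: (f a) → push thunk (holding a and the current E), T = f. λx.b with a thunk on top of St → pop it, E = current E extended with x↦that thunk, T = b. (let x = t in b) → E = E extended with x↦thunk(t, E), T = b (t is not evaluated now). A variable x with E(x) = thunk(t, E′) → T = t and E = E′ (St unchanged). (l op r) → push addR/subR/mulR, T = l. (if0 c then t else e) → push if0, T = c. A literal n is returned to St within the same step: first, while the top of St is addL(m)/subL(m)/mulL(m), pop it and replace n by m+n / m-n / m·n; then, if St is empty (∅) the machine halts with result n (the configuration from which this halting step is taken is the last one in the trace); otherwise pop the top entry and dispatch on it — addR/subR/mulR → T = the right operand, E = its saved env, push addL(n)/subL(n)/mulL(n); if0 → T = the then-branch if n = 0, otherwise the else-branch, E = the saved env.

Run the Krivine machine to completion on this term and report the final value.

0. <T=((λp. ((λq. 3) 7)) (if0 7 then 7 else 0)), E=∅, St=∅>
1. <T=(λp. ((λq. 3) 7)), E=∅, St=[thunk]>
2. <T=((λq. 3) 7), E={p↦thunk((if0 7 then 7 else 0), ∅)}, St=∅>
3. <T=(λq. 3), E={p↦thunk((if0 7 then 7 else 0), ∅)}, St=[thunk]>
4. <T=3, E={q↦thunk(7, {p↦thunk((if0 7 then 7 else 0), ∅)}), p↦thunk((if0 7 then 7 else 0), ∅)}, St=∅>
→ final value 3

Answer: 3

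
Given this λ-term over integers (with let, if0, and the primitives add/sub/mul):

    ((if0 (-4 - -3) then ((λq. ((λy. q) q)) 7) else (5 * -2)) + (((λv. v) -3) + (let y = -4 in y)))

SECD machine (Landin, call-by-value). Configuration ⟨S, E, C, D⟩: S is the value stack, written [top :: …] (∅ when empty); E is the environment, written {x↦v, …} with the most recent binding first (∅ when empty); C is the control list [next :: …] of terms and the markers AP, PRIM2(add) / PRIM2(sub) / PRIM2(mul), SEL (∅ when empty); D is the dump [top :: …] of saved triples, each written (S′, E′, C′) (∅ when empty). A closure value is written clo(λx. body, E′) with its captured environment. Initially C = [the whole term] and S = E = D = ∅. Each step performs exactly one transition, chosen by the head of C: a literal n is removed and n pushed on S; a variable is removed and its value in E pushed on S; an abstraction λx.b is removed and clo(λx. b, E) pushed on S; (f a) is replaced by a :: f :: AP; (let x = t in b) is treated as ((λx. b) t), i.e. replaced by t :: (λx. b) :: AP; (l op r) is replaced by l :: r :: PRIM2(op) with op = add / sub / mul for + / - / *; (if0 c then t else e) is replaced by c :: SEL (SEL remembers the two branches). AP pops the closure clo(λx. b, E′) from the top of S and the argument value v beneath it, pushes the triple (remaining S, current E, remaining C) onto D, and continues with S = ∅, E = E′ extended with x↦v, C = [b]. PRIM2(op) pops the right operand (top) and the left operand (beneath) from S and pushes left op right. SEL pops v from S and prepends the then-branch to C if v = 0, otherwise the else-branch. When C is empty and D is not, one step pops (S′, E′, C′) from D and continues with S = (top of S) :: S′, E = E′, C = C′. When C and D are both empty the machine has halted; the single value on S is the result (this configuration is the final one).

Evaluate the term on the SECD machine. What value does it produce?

t=0: [S=∅ | E=∅ | C=[((if0 (-4 - -3) then ((λq. ((λy. q) q)) 7) else (5 * -2)) + (((λv. v) -3) + (let y = -4 in y)))] | D=∅]
t=1: [S=∅ | E=∅ | C=[(if0 (-4 - -3) then ((λq. ((λy. q) q)) 7) else (5 * -2)) :: (((λv. v) -3) + (let y = -4 in y)) :: PRIM2(add)] | D=∅]
t=2: [S=∅ | E=∅ | C=[(-4 - -3) :: SEL :: (((λv. v) -3) + (let y = -4 in y)) :: PRIM2(add)] | D=∅]
t=3: [S=∅ | E=∅ | C=[-4 :: -3 :: PRIM2(sub) :: SEL :: (((λv. v) -3) + (let y = -4 in y)) :: PRIM2(add)] | D=∅]
t=4: [S=[-4] | E=∅ | C=[-3 :: PRIM2(sub) :: SEL :: (((λv. v) -3) + (let y = -4 in y)) :: PRIM2(add)] | D=∅]
t=5: [S=[-3 :: -4] | E=∅ | C=[PRIM2(sub) :: SEL :: (((λv. v) -3) + (let y = -4 in y)) :: PRIM2(add)] | D=∅]
t=6: [S=[-1] | E=∅ | C=[SEL :: (((λv. v) -3) + (let y = -4 in y)) :: PRIM2(add)] | D=∅]
t=7: [S=∅ | E=∅ | C=[(5 * -2) :: (((λv. v) -3) + (let y = -4 in y)) :: PRIM2(add)] | D=∅]
t=8: [S=∅ | E=∅ | C=[5 :: -2 :: PRIM2(mul) :: (((λv. v) -3) + (let y = -4 in y)) :: PRIM2(add)] | D=∅]
t=9: [S=[5] | E=∅ | C=[-2 :: PRIM2(mul) :: (((λv. v) -3) + (let y = -4 in y)) :: PRIM2(add)] | D=∅]
t=10: [S=[-2 :: 5] | E=∅ | C=[PRIM2(mul) :: (((λv. v) -3) + (let y = -4 in y)) :: PRIM2(add)] | D=∅]
t=11: [S=[-10] | E=∅ | C=[(((λv. v) -3) + (let y = -4 in y)) :: PRIM2(add)] | D=∅]
t=12: [S=[-10] | E=∅ | C=[((λv. v) -3) :: (let y = -4 in y) :: PRIM2(add) :: PRIM2(add)] | D=∅]
t=13: [S=[-10] | E=∅ | C=[-3 :: (λv. v) :: AP :: (let y = -4 in y) :: PRIM2(add) :: PRIM2(add)] | D=∅]
t=14: [S=[-3 :: -10] | E=∅ | C=[(λv. v) :: AP :: (let y = -4 in y) :: PRIM2(add) :: PRIM2(add)] | D=∅]
t=15: [S=[clo(λv. v, ∅) :: -3 :: -10] | E=∅ | C=[AP :: (let y = -4 in y) :: PRIM2(add) :: PRIM2(add)] | D=∅]
t=16: [S=∅ | E={v↦-3} | C=[v] | D=[([-10], ∅, [(let y = -4 in y) :: PRIM2(add) :: PRIM2(add)])]]
t=17: [S=[-3] | E={v↦-3} | C=∅ | D=[([-10], ∅, [(let y = -4 in y) :: PRIM2(add) :: PRIM2(add)])]]
t=18: [S=[-3 :: -10] | E=∅ | C=[(let y = -4 in y) :: PRIM2(add) :: PRIM2(add)] | D=∅]
t=19: [S=[-3 :: -10] | E=∅ | C=[-4 :: (λy. y) :: AP :: PRIM2(add) :: PRIM2(add)] | D=∅]
t=20: [S=[-4 :: -3 :: -10] | E=∅ | C=[(λy. y) :: AP :: PRIM2(add) :: PRIM2(add)] | D=∅]
t=21: [S=[clo(λy. y, ∅) :: -4 :: -3 :: -10] | E=∅ | C=[AP :: PRIM2(add) :: PRIM2(add)] | D=∅]
t=22: [S=∅ | E={y↦-4} | C=[y] | D=[([-3 :: -10], ∅, [PRIM2(add) :: PRIM2(add)])]]
t=23: [S=[-4] | E={y↦-4} | C=∅ | D=[([-3 :: -10], ∅, [PRIM2(add) :: PRIM2(add)])]]
t=24: [S=[-4 :: -3 :: -10] | E=∅ | C=[PRIM2(add) :: PRIM2(add)] | D=∅]
t=25: [S=[-7 :: -10] | E=∅ | C=[PRIM2(add)] | D=∅]
t=26: [S=[-17] | E=∅ | C=∅ | D=∅]
→ final value -17

Answer: -17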